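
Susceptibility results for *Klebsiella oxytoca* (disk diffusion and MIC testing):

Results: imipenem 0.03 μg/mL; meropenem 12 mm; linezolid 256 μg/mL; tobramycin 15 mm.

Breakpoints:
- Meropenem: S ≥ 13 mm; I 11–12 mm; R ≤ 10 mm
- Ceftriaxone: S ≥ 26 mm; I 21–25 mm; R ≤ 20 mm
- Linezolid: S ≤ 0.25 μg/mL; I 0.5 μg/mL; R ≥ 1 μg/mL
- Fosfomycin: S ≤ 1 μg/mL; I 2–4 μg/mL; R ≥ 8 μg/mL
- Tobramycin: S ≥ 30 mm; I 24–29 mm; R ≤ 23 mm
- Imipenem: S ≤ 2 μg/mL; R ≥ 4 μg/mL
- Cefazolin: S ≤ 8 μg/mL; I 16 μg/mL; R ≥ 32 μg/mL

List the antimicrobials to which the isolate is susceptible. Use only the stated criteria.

Imipenem: 0.03 μg/mL is ≤ 2 μg/mL — S
Meropenem: 12 mm is in 11–12 mm → intermediate
Linezolid (256 μg/mL) ≥ 1 μg/mL → R
Tobramycin 15 mm: ≤ 23 mm → Resistant

imipenem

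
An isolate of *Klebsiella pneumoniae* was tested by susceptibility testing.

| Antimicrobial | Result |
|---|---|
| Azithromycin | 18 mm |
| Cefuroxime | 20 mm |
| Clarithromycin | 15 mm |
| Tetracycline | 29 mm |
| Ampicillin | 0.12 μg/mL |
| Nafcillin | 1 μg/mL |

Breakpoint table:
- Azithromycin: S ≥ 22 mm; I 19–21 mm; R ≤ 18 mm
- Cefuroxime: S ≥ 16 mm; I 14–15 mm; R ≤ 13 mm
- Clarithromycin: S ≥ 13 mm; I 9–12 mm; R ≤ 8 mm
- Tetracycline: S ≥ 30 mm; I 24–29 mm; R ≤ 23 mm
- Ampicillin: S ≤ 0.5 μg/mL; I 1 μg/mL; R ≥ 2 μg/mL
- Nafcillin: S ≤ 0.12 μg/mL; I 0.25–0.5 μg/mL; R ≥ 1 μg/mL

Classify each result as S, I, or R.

R, S, S, I, S, R

Azithromycin: 18 mm is ≤ 18 mm ⇒ Resistant
Cefuroxime (20 mm) ≥ 16 mm ⇒ susceptible
Clarithromycin: 15 mm is ≥ 13 mm — S
Tetracycline (29 mm) in 24–29 mm ⇒ I
Ampicillin (0.12 μg/mL) ≤ 0.5 μg/mL — Susceptible
Nafcillin: 1 μg/mL is ≥ 1 μg/mL ⇒ R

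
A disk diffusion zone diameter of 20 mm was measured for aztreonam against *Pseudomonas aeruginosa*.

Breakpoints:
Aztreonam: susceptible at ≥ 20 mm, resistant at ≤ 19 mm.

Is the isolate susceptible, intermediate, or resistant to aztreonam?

S

Aztreonam: 20 mm is ≥ 20 mm → S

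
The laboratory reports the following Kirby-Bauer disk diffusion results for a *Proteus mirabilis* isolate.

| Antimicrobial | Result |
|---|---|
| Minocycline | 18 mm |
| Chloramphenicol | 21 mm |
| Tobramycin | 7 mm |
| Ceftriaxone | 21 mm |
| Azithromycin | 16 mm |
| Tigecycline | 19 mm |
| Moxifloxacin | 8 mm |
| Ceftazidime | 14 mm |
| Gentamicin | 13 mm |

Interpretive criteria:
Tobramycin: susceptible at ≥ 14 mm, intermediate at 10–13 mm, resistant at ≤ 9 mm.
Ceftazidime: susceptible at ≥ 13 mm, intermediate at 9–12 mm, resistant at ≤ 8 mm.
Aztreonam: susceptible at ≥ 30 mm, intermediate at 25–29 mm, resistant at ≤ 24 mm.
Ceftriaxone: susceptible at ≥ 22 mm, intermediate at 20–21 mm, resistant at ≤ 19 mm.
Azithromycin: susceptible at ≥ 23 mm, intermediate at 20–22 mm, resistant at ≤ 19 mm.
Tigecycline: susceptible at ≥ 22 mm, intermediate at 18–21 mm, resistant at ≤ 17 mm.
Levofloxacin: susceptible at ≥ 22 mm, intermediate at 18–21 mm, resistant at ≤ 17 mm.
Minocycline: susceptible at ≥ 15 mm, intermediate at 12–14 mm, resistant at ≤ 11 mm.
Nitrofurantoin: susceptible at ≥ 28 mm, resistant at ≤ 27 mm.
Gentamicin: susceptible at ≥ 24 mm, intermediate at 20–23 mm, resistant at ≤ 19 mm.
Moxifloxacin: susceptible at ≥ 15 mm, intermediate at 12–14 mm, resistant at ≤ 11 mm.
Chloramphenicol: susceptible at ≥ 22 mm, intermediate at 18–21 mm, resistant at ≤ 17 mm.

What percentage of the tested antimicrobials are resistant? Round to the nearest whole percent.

44%

Minocycline: 18 mm is ≥ 15 mm → Susceptible
Chloramphenicol 21 mm: in 18–21 mm → Intermediate
Tobramycin: 7 mm is ≤ 9 mm — Resistant
Ceftriaxone (21 mm) in 20–21 mm ⇒ Intermediate
Azithromycin (16 mm) ≤ 19 mm — Resistant
Tigecycline 19 mm: in 18–21 mm → intermediate
Moxifloxacin (8 mm) ≤ 11 mm → Resistant
Ceftazidime 14 mm: ≥ 13 mm — S
Gentamicin 13 mm: ≤ 19 mm → resistant
Resistant: 4/9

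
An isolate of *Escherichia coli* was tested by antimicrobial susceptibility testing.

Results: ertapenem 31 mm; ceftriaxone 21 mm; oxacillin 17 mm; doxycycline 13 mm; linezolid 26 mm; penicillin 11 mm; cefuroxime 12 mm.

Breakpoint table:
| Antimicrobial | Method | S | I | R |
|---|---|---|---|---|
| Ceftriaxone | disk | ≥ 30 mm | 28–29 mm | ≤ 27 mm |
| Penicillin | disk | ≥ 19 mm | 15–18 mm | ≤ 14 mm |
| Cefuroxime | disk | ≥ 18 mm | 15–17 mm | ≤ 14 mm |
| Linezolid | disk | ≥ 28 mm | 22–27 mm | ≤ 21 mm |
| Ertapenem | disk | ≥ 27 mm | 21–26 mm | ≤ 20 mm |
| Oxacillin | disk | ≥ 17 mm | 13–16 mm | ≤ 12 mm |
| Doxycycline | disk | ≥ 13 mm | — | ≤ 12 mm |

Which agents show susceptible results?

Ertapenem (31 mm) ≥ 27 mm — susceptible
Ceftriaxone (21 mm) ≤ 27 mm → resistant
Oxacillin: 17 mm is ≥ 17 mm → susceptible
Doxycycline 13 mm: ≥ 13 mm — S
Linezolid: 26 mm is in 22–27 mm → Intermediate
Penicillin: 11 mm is ≤ 14 mm ⇒ Resistant
Cefuroxime 12 mm: ≤ 14 mm → Resistant

ertapenem, oxacillin, doxycycline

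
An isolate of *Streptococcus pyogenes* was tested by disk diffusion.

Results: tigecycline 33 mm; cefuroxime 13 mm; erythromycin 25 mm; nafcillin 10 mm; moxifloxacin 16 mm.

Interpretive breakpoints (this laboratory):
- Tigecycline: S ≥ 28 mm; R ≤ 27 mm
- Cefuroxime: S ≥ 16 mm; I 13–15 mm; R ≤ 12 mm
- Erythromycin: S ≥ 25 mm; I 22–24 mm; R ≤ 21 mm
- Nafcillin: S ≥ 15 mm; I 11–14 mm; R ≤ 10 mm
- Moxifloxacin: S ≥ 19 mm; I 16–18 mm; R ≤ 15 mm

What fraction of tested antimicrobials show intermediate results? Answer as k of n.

2 of 5

Tigecycline: 33 mm is ≥ 28 mm ⇒ susceptible
Cefuroxime 13 mm: in 13–15 mm → intermediate
Erythromycin: 25 mm is ≥ 25 mm — susceptible
Nafcillin (10 mm) ≤ 10 mm ⇒ resistant
Moxifloxacin: 16 mm is in 16–18 mm → Intermediate
Intermediate: 2/5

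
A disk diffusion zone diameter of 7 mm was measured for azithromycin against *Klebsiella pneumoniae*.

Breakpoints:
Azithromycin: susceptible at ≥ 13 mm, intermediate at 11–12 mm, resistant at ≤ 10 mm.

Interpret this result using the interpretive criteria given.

Resistant

Azithromycin 7 mm: ≤ 10 mm → R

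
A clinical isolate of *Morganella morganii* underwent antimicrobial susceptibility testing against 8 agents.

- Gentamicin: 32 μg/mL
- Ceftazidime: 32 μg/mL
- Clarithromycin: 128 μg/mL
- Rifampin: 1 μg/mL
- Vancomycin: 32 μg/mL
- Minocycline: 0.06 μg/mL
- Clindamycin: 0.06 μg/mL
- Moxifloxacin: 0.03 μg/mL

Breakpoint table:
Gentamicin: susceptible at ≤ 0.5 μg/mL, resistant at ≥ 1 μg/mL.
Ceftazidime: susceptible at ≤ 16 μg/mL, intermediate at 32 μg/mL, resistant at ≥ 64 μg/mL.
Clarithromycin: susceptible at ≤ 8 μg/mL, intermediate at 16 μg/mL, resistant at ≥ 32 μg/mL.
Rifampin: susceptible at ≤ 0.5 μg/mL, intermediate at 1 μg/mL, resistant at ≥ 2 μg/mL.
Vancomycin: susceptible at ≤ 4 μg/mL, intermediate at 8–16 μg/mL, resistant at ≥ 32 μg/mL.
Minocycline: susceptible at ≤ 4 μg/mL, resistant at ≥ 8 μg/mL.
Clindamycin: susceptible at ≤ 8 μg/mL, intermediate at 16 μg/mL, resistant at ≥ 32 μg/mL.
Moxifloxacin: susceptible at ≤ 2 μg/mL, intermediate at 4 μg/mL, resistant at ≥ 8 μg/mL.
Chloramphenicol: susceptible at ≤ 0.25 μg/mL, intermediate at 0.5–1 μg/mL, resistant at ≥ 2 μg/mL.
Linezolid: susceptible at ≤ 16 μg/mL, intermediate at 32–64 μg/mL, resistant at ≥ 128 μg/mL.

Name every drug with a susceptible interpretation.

minocycline, clindamycin, moxifloxacin

Gentamicin (32 μg/mL) ≥ 1 μg/mL → Resistant
Ceftazidime: 32 μg/mL is = 32 μg/mL ⇒ intermediate
Clarithromycin (128 μg/mL) ≥ 32 μg/mL ⇒ Resistant
Rifampin: 1 μg/mL is = 1 μg/mL → I
Vancomycin 32 μg/mL: ≥ 32 μg/mL → R
Minocycline (0.06 μg/mL) ≤ 4 μg/mL ⇒ S
Clindamycin 0.06 μg/mL: ≤ 8 μg/mL → S
Moxifloxacin (0.03 μg/mL) ≤ 2 μg/mL — Susceptible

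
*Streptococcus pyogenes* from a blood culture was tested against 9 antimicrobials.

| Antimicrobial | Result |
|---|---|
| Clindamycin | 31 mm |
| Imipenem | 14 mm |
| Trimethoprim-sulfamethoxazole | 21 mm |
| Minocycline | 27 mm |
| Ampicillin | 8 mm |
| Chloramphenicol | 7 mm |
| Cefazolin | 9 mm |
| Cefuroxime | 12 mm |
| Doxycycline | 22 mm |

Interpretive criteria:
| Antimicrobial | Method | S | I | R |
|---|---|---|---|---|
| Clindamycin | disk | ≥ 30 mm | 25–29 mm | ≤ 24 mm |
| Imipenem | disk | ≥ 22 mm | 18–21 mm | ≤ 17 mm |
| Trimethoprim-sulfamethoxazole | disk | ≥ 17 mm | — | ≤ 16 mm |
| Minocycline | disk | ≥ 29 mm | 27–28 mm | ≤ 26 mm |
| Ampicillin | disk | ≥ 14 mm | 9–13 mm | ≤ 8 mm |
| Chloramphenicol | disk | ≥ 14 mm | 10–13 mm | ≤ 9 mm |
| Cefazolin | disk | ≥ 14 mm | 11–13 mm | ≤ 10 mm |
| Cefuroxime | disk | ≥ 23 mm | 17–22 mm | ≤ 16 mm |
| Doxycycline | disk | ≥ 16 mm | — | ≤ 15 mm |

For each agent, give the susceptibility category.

S, R, S, I, R, R, R, R, S

Clindamycin (31 mm) ≥ 30 mm ⇒ susceptible
Imipenem (14 mm) ≤ 17 mm ⇒ resistant
Trimethoprim-sulfamethoxazole: 21 mm is ≥ 17 mm — Susceptible
Minocycline (27 mm) in 27–28 mm ⇒ intermediate
Ampicillin 8 mm: ≤ 8 mm → resistant
Chloramphenicol: 7 mm is ≤ 9 mm → Resistant
Cefazolin: 9 mm is ≤ 10 mm — R
Cefuroxime (12 mm) ≤ 16 mm ⇒ resistant
Doxycycline 22 mm: ≥ 16 mm → Susceptible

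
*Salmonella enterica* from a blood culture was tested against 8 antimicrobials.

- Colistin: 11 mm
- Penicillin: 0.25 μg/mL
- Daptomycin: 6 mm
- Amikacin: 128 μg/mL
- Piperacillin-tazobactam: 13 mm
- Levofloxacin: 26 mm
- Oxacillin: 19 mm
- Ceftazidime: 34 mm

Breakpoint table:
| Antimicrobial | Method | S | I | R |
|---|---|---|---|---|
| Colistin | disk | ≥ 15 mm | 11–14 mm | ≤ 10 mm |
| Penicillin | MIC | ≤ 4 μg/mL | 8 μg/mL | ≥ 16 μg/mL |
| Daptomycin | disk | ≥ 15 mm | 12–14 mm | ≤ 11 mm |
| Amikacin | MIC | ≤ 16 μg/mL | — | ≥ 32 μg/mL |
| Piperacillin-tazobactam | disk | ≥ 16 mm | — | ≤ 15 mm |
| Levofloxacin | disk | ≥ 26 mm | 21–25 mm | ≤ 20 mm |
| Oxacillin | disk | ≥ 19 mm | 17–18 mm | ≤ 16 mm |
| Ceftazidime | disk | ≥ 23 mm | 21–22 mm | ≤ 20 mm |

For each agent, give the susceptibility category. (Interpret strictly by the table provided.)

Colistin (11 mm) in 11–14 mm ⇒ intermediate
Penicillin 0.25 μg/mL: ≤ 4 μg/mL → Susceptible
Daptomycin: 6 mm is ≤ 11 mm ⇒ R
Amikacin (128 μg/mL) ≥ 32 μg/mL — R
Piperacillin-tazobactam 13 mm: ≤ 15 mm → R
Levofloxacin 26 mm: ≥ 26 mm ⇒ Susceptible
Oxacillin 19 mm: ≥ 19 mm — S
Ceftazidime: 34 mm is ≥ 23 mm ⇒ S

I, S, R, R, R, S, S, S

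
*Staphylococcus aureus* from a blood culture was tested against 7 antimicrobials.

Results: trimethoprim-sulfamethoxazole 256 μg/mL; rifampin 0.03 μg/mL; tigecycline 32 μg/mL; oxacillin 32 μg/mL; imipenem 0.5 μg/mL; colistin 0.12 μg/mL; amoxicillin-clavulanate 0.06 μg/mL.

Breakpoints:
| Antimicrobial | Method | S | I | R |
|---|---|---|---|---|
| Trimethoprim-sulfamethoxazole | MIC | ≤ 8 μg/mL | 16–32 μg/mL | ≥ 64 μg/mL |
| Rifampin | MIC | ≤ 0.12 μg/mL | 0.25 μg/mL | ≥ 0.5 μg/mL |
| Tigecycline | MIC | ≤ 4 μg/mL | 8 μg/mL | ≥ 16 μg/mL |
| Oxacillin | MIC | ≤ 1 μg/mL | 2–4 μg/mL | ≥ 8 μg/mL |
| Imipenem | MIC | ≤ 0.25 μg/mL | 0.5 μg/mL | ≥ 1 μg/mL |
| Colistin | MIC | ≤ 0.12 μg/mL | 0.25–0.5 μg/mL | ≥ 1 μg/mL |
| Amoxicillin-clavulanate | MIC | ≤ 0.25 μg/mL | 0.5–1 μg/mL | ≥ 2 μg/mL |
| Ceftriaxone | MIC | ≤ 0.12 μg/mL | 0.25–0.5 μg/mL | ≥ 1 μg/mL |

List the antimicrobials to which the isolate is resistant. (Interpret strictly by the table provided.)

trimethoprim-sulfamethoxazole, tigecycline, oxacillin

Trimethoprim-sulfamethoxazole (256 μg/mL) ≥ 64 μg/mL ⇒ R
Rifampin: 0.03 μg/mL is ≤ 0.12 μg/mL → Susceptible
Tigecycline 32 μg/mL: ≥ 16 μg/mL → Resistant
Oxacillin 32 μg/mL: ≥ 8 μg/mL — R
Imipenem (0.5 μg/mL) = 0.5 μg/mL ⇒ intermediate
Colistin (0.12 μg/mL) ≤ 0.12 μg/mL ⇒ susceptible
Amoxicillin-clavulanate (0.06 μg/mL) ≤ 0.25 μg/mL ⇒ Susceptible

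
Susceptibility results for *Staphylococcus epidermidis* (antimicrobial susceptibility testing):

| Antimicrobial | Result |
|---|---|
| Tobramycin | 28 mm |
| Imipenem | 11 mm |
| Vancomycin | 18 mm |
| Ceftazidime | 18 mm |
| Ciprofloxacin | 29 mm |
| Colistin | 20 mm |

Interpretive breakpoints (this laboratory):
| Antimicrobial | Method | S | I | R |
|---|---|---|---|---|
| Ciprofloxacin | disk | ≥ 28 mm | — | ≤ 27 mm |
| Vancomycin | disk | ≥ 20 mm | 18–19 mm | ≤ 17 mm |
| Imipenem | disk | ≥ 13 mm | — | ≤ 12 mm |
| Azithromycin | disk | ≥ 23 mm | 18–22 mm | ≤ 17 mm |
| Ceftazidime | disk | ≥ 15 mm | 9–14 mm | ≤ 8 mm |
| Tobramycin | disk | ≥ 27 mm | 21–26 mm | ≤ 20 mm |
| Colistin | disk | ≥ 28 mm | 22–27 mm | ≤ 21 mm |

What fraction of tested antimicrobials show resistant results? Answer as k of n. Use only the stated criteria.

2 of 6

Tobramycin: 28 mm is ≥ 27 mm ⇒ S
Imipenem (11 mm) ≤ 12 mm ⇒ resistant
Vancomycin (18 mm) in 18–19 mm — Intermediate
Ceftazidime (18 mm) ≥ 15 mm → susceptible
Ciprofloxacin (29 mm) ≥ 28 mm ⇒ susceptible
Colistin (20 mm) ≤ 21 mm — R
Resistant: 2/6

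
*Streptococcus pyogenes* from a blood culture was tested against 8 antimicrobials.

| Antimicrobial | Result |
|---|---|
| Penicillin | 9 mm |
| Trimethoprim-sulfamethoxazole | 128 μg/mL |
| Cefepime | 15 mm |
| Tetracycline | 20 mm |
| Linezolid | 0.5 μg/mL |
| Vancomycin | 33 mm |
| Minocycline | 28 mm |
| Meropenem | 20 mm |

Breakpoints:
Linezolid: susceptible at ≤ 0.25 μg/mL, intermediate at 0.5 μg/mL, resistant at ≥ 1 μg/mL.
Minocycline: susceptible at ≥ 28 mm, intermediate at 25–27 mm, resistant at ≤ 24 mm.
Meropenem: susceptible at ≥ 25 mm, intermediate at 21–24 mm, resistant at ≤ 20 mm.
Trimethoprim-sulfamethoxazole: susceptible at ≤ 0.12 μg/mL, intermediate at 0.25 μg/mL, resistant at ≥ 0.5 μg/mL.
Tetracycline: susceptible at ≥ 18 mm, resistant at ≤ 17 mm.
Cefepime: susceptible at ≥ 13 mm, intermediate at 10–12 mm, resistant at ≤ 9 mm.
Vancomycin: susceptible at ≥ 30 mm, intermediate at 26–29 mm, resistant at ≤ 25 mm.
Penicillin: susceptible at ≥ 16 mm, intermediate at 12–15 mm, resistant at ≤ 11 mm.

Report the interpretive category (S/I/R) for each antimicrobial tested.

Penicillin: 9 mm is ≤ 11 mm — resistant
Trimethoprim-sulfamethoxazole: 128 μg/mL is ≥ 0.5 μg/mL → Resistant
Cefepime 15 mm: ≥ 13 mm — S
Tetracycline: 20 mm is ≥ 18 mm → Susceptible
Linezolid 0.5 μg/mL: = 0.5 μg/mL → intermediate
Vancomycin (33 mm) ≥ 30 mm → S
Minocycline (28 mm) ≥ 28 mm → Susceptible
Meropenem 20 mm: ≤ 20 mm → R

R, R, S, S, I, S, S, R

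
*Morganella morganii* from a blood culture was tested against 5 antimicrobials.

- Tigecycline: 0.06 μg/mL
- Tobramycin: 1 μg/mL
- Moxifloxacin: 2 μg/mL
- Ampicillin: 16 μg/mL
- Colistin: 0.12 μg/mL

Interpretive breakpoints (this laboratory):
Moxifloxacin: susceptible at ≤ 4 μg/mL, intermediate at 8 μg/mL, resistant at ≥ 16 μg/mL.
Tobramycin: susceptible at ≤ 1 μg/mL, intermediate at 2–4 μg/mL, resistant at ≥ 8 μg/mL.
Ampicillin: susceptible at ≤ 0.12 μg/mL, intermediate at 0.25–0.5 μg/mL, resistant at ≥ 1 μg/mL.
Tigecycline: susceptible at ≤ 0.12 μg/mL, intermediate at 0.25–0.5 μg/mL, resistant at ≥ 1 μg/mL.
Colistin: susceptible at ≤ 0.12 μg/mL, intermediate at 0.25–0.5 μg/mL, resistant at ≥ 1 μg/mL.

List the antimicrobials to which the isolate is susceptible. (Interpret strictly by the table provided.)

tigecycline, tobramycin, moxifloxacin, colistin

Tigecycline 0.06 μg/mL: ≤ 0.12 μg/mL ⇒ S
Tobramycin 1 μg/mL: ≤ 1 μg/mL — S
Moxifloxacin (2 μg/mL) ≤ 4 μg/mL → susceptible
Ampicillin 16 μg/mL: ≥ 1 μg/mL ⇒ Resistant
Colistin 0.12 μg/mL: ≤ 0.12 μg/mL — S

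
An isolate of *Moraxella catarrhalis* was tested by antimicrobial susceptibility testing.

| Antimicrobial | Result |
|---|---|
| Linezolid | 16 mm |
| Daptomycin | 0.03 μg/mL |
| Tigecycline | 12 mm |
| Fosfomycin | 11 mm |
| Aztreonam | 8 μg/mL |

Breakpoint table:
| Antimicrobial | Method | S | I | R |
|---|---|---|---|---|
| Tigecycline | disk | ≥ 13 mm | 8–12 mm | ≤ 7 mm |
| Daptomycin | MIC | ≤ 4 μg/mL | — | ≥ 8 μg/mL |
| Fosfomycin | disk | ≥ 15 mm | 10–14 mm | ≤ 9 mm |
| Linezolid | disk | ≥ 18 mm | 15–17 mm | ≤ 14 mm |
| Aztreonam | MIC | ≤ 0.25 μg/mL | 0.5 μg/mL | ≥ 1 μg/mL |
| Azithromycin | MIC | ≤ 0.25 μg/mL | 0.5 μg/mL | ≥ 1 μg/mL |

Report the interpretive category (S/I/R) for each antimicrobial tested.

I, S, I, I, R

Linezolid: 16 mm is in 15–17 mm ⇒ intermediate
Daptomycin: 0.03 μg/mL is ≤ 4 μg/mL ⇒ Susceptible
Tigecycline 12 mm: in 8–12 mm ⇒ I
Fosfomycin (11 mm) in 10–14 mm — I
Aztreonam (8 μg/mL) ≥ 1 μg/mL — R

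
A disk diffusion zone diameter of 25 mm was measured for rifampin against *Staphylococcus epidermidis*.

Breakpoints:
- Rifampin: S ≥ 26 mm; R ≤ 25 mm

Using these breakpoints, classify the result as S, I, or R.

Rifampin (25 mm) ≤ 25 mm ⇒ Resistant

R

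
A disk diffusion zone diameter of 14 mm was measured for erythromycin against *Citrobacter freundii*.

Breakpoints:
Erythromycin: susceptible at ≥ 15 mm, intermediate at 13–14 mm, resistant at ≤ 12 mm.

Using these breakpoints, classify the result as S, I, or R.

Erythromycin (14 mm) in 13–14 mm — I

I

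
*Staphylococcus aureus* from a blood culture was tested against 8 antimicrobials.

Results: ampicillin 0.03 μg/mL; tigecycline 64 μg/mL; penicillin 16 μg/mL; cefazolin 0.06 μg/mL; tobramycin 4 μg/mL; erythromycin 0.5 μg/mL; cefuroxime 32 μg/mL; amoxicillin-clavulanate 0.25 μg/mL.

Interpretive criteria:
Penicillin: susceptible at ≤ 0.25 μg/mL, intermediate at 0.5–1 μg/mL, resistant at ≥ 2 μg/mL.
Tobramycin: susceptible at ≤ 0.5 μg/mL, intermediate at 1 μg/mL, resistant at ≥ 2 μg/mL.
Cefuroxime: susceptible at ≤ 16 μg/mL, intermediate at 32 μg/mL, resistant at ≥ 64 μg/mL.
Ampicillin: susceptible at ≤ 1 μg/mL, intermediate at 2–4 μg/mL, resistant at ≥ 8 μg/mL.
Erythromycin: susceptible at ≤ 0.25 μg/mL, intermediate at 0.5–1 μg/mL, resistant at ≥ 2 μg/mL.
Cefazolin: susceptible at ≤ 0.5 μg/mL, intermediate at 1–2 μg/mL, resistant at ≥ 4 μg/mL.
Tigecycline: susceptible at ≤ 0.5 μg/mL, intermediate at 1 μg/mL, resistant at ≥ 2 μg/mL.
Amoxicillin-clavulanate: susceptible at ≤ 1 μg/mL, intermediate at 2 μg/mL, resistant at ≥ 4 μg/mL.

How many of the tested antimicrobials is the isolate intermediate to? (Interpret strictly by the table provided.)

Ampicillin 0.03 μg/mL: ≤ 1 μg/mL ⇒ S
Tigecycline: 64 μg/mL is ≥ 2 μg/mL ⇒ R
Penicillin: 16 μg/mL is ≥ 2 μg/mL — resistant
Cefazolin: 0.06 μg/mL is ≤ 0.5 μg/mL — susceptible
Tobramycin (4 μg/mL) ≥ 2 μg/mL — Resistant
Erythromycin 0.5 μg/mL: in 0.5–1 μg/mL → I
Cefuroxime 32 μg/mL: = 32 μg/mL — I
Amoxicillin-clavulanate (0.25 μg/mL) ≤ 1 μg/mL → susceptible
Intermediate: 2

2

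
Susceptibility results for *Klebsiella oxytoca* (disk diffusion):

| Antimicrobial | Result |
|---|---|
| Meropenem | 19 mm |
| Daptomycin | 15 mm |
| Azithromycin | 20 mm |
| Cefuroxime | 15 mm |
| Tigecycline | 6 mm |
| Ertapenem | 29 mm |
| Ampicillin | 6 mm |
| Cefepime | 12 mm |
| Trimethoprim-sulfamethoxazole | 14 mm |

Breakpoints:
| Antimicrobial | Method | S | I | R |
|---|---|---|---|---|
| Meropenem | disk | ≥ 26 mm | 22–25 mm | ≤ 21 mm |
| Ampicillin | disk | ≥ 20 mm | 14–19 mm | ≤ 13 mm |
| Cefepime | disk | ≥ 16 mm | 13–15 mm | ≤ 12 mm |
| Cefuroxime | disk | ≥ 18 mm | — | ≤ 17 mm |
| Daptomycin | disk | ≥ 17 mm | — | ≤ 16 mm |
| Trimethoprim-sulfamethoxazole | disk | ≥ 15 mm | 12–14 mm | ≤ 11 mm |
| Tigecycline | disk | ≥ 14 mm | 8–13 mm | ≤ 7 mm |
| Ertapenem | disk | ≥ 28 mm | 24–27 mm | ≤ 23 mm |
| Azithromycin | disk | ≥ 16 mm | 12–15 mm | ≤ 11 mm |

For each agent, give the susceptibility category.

R, R, S, R, R, S, R, R, I

Meropenem: 19 mm is ≤ 21 mm ⇒ R
Daptomycin: 15 mm is ≤ 16 mm → resistant
Azithromycin: 20 mm is ≥ 16 mm — susceptible
Cefuroxime: 15 mm is ≤ 17 mm → resistant
Tigecycline (6 mm) ≤ 7 mm — Resistant
Ertapenem 29 mm: ≥ 28 mm → Susceptible
Ampicillin (6 mm) ≤ 13 mm ⇒ resistant
Cefepime 12 mm: ≤ 12 mm ⇒ R
Trimethoprim-sulfamethoxazole (14 mm) in 12–14 mm — Intermediate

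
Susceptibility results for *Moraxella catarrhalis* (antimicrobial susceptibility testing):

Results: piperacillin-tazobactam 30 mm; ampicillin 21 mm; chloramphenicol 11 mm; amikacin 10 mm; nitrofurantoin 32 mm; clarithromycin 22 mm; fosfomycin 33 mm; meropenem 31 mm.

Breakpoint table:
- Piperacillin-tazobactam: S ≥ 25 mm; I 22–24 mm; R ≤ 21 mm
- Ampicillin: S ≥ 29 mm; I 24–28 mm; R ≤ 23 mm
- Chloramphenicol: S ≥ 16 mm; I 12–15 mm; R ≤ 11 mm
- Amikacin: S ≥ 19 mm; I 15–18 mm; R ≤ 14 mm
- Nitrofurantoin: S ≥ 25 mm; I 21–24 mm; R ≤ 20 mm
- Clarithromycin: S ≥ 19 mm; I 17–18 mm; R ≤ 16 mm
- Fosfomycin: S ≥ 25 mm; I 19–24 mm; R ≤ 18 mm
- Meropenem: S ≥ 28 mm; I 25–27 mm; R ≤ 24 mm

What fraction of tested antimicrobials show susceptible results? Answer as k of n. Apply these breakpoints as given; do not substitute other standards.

Piperacillin-tazobactam 30 mm: ≥ 25 mm ⇒ susceptible
Ampicillin (21 mm) ≤ 23 mm ⇒ resistant
Chloramphenicol (11 mm) ≤ 11 mm — R
Amikacin 10 mm: ≤ 14 mm — Resistant
Nitrofurantoin: 32 mm is ≥ 25 mm — S
Clarithromycin (22 mm) ≥ 19 mm → Susceptible
Fosfomycin: 33 mm is ≥ 25 mm ⇒ Susceptible
Meropenem 31 mm: ≥ 28 mm → Susceptible
Susceptible: 5/8

5 of 8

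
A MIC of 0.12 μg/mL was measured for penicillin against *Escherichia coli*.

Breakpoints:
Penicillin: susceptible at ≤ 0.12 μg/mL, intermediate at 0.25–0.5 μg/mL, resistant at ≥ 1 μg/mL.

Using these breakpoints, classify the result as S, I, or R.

S

Penicillin (0.12 μg/mL) ≤ 0.12 μg/mL → S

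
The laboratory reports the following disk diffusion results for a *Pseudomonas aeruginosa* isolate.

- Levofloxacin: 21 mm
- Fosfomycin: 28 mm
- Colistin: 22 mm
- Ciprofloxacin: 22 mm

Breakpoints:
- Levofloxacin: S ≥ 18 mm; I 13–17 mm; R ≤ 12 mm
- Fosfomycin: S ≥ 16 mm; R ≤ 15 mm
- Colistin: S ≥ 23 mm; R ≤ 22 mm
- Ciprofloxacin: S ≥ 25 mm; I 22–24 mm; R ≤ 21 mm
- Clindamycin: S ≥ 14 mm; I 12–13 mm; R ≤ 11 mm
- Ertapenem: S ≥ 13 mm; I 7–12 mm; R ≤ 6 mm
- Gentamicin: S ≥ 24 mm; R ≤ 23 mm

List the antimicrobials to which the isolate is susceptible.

Levofloxacin 21 mm: ≥ 18 mm — Susceptible
Fosfomycin: 28 mm is ≥ 16 mm → S
Colistin 22 mm: ≤ 22 mm — R
Ciprofloxacin: 22 mm is in 22–24 mm — I

levofloxacin, fosfomycin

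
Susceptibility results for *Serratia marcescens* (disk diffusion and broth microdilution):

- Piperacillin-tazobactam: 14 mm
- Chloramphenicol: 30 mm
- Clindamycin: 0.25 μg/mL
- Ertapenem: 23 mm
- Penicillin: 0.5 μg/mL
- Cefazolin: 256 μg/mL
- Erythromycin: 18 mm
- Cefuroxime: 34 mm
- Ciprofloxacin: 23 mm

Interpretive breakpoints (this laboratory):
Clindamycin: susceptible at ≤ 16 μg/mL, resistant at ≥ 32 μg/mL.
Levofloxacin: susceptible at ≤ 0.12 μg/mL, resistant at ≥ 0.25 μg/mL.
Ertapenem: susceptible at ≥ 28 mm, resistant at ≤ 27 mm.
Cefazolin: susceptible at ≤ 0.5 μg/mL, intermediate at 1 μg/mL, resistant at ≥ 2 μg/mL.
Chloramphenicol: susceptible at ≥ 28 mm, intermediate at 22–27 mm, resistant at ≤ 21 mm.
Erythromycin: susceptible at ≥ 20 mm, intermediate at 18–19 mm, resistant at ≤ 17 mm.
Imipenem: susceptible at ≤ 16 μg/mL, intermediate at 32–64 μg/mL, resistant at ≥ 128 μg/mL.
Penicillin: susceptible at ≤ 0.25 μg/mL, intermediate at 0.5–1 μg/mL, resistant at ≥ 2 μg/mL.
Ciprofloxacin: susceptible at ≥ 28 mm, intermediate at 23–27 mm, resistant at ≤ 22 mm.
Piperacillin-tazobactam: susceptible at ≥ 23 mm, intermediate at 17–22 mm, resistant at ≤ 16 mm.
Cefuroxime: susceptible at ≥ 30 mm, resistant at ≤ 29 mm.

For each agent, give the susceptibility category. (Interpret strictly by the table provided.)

R, S, S, R, I, R, I, S, I

Piperacillin-tazobactam: 14 mm is ≤ 16 mm → R
Chloramphenicol (30 mm) ≥ 28 mm ⇒ S
Clindamycin (0.25 μg/mL) ≤ 16 μg/mL → S
Ertapenem 23 mm: ≤ 27 mm — resistant
Penicillin (0.5 μg/mL) in 0.5–1 μg/mL — I
Cefazolin: 256 μg/mL is ≥ 2 μg/mL ⇒ Resistant
Erythromycin: 18 mm is in 18–19 mm → I
Cefuroxime: 34 mm is ≥ 30 mm ⇒ S
Ciprofloxacin (23 mm) in 23–27 mm ⇒ Intermediate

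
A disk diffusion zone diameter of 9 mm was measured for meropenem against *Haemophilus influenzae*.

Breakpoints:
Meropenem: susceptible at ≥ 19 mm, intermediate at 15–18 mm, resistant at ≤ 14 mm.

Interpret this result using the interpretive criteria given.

Meropenem 9 mm: ≤ 14 mm → Resistant

R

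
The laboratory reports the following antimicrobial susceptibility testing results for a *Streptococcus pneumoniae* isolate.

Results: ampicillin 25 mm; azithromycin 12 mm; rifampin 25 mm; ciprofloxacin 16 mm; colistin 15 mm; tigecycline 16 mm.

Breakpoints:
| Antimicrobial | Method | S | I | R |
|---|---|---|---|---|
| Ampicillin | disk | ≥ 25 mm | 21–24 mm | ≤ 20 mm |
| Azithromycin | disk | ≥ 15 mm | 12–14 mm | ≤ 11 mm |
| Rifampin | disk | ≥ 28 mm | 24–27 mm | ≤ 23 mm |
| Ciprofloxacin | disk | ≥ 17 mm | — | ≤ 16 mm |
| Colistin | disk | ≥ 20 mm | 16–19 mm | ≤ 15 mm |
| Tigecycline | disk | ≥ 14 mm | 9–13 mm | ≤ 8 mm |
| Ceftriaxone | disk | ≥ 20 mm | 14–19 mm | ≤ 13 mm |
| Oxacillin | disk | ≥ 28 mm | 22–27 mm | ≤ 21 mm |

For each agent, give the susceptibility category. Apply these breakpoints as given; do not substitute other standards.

Ampicillin 25 mm: ≥ 25 mm → S
Azithromycin (12 mm) in 12–14 mm → intermediate
Rifampin (25 mm) in 24–27 mm → Intermediate
Ciprofloxacin: 16 mm is ≤ 16 mm — R
Colistin: 15 mm is ≤ 15 mm → resistant
Tigecycline: 16 mm is ≥ 14 mm ⇒ Susceptible

S, I, I, R, R, S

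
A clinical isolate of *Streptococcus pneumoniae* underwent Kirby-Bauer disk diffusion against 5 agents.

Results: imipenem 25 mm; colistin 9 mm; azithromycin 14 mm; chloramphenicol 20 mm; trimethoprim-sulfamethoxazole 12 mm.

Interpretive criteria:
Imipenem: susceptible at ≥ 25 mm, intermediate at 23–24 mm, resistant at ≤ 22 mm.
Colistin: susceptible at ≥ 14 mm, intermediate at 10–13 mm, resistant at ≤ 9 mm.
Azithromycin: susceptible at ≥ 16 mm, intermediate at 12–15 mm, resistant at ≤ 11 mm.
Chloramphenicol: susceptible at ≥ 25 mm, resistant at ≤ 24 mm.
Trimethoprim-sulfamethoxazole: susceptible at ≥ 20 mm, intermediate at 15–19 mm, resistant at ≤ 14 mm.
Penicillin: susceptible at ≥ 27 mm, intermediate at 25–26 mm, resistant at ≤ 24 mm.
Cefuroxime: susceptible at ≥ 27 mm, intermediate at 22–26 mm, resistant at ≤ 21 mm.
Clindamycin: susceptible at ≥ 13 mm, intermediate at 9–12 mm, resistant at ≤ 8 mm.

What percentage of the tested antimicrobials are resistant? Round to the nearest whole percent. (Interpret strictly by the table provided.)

Imipenem: 25 mm is ≥ 25 mm ⇒ Susceptible
Colistin (9 mm) ≤ 9 mm → Resistant
Azithromycin (14 mm) in 12–15 mm — intermediate
Chloramphenicol 20 mm: ≤ 24 mm ⇒ resistant
Trimethoprim-sulfamethoxazole 12 mm: ≤ 14 mm ⇒ Resistant
Resistant: 3/5

60%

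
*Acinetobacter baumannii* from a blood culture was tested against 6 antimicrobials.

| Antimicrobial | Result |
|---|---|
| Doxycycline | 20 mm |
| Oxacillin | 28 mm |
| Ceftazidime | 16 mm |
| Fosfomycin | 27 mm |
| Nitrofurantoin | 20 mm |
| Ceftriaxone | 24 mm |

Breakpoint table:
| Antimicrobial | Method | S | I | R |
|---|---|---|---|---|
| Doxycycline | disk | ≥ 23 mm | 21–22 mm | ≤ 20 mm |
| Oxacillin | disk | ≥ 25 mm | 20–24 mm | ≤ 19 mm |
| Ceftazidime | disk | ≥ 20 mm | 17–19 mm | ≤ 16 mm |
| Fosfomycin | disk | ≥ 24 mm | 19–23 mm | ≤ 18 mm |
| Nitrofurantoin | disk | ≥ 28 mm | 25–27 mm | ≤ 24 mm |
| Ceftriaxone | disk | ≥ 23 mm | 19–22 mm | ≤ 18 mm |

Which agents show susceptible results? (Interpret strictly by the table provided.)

Doxycycline: 20 mm is ≤ 20 mm ⇒ resistant
Oxacillin: 28 mm is ≥ 25 mm ⇒ Susceptible
Ceftazidime: 16 mm is ≤ 16 mm ⇒ R
Fosfomycin 27 mm: ≥ 24 mm — susceptible
Nitrofurantoin: 20 mm is ≤ 24 mm ⇒ resistant
Ceftriaxone: 24 mm is ≥ 23 mm — susceptible

oxacillin, fosfomycin, ceftriaxone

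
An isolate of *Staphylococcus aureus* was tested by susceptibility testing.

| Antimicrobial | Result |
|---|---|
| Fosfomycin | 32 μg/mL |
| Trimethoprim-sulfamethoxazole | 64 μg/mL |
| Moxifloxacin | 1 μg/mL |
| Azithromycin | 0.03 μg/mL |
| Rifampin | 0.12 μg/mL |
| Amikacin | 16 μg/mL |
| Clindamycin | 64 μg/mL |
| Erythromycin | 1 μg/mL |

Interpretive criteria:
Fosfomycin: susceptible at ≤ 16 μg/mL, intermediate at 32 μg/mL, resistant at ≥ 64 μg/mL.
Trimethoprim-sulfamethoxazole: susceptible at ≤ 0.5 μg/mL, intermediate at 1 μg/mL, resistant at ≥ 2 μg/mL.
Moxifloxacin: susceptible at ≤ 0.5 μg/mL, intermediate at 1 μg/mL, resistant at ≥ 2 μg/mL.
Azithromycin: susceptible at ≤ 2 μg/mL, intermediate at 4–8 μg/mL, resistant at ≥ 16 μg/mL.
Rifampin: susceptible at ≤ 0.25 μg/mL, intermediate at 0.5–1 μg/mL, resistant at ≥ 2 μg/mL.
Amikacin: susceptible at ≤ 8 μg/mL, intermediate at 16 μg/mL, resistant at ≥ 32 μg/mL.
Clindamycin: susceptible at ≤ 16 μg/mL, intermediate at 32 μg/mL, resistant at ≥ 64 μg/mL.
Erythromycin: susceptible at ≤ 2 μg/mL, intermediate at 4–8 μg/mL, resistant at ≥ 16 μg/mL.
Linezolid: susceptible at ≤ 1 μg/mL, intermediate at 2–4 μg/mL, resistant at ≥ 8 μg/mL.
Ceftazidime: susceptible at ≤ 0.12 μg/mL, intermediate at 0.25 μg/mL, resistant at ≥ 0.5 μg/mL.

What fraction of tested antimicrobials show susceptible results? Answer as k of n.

3 of 8

Fosfomycin (32 μg/mL) = 32 μg/mL ⇒ intermediate
Trimethoprim-sulfamethoxazole: 64 μg/mL is ≥ 2 μg/mL → R
Moxifloxacin (1 μg/mL) = 1 μg/mL — Intermediate
Azithromycin (0.03 μg/mL) ≤ 2 μg/mL — Susceptible
Rifampin: 0.12 μg/mL is ≤ 0.25 μg/mL ⇒ Susceptible
Amikacin 16 μg/mL: = 16 μg/mL → I
Clindamycin: 64 μg/mL is ≥ 64 μg/mL — resistant
Erythromycin 1 μg/mL: ≤ 2 μg/mL → Susceptible
Susceptible: 3/8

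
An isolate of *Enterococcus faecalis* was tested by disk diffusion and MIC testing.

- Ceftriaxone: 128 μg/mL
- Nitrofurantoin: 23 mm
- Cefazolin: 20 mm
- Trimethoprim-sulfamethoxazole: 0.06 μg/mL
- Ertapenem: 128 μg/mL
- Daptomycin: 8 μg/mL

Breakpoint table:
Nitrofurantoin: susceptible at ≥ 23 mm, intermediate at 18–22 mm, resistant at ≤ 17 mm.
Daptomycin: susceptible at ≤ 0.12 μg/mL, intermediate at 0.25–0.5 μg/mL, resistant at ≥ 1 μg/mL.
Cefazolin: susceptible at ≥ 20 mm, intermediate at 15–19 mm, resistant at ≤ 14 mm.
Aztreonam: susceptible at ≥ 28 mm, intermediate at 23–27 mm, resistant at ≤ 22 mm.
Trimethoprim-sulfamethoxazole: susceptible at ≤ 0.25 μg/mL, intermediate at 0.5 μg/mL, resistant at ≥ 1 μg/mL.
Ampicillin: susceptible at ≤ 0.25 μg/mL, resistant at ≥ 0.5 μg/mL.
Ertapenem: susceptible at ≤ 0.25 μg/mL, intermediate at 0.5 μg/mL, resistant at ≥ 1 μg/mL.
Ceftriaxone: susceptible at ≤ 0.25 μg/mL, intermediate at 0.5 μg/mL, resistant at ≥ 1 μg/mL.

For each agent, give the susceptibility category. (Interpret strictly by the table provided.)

R, S, S, S, R, R

Ceftriaxone (128 μg/mL) ≥ 1 μg/mL → Resistant
Nitrofurantoin (23 mm) ≥ 23 mm → Susceptible
Cefazolin 20 mm: ≥ 20 mm → susceptible
Trimethoprim-sulfamethoxazole (0.06 μg/mL) ≤ 0.25 μg/mL — susceptible
Ertapenem 128 μg/mL: ≥ 1 μg/mL — resistant
Daptomycin: 8 μg/mL is ≥ 1 μg/mL — Resistant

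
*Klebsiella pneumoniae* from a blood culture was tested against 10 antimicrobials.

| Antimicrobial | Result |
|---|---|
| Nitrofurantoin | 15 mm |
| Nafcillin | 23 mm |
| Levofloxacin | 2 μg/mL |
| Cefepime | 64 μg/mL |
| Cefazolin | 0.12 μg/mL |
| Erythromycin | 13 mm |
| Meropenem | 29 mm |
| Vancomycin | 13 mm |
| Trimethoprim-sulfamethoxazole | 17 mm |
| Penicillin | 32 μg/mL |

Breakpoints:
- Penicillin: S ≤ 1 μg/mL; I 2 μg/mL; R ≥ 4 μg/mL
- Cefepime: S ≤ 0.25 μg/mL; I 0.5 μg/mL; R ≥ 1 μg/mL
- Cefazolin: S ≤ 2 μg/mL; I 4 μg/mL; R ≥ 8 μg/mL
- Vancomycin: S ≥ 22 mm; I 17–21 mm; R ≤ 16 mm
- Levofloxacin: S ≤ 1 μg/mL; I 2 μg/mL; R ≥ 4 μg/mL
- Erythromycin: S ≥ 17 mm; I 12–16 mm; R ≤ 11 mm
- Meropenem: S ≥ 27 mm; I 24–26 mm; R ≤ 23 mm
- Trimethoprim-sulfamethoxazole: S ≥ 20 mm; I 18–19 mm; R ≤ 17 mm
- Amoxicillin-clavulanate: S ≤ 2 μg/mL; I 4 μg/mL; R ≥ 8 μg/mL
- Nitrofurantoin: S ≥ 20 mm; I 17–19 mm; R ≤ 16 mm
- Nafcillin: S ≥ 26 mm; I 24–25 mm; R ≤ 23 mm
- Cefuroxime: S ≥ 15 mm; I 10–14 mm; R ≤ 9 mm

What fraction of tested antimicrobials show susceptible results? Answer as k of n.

Nitrofurantoin (15 mm) ≤ 16 mm ⇒ R
Nafcillin 23 mm: ≤ 23 mm — resistant
Levofloxacin 2 μg/mL: = 2 μg/mL ⇒ intermediate
Cefepime (64 μg/mL) ≥ 1 μg/mL ⇒ R
Cefazolin: 0.12 μg/mL is ≤ 2 μg/mL ⇒ Susceptible
Erythromycin: 13 mm is in 12–16 mm → Intermediate
Meropenem 29 mm: ≥ 27 mm — Susceptible
Vancomycin (13 mm) ≤ 16 mm — R
Trimethoprim-sulfamethoxazole 17 mm: ≤ 17 mm ⇒ resistant
Penicillin (32 μg/mL) ≥ 4 μg/mL ⇒ resistant
Susceptible: 2/10

2 of 10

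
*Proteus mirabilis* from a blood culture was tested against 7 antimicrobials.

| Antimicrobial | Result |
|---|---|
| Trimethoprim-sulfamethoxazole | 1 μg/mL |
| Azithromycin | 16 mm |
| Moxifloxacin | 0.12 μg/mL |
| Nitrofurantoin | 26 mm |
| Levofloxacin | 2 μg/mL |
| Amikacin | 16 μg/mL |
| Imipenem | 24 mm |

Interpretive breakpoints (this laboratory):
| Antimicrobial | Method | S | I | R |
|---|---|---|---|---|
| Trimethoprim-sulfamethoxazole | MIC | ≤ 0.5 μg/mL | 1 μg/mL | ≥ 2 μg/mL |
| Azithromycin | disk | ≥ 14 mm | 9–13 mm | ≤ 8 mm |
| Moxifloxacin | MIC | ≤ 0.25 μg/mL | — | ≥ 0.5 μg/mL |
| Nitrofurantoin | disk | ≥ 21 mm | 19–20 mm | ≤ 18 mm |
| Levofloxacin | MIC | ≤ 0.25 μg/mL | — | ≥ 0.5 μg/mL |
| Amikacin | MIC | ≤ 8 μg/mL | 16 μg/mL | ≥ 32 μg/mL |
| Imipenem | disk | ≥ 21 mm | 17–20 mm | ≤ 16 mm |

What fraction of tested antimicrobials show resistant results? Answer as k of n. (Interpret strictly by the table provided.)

1 of 7

Trimethoprim-sulfamethoxazole (1 μg/mL) = 1 μg/mL ⇒ I
Azithromycin: 16 mm is ≥ 14 mm — Susceptible
Moxifloxacin 0.12 μg/mL: ≤ 0.25 μg/mL → S
Nitrofurantoin 26 mm: ≥ 21 mm → S
Levofloxacin 2 μg/mL: ≥ 0.5 μg/mL — R
Amikacin 16 μg/mL: = 16 μg/mL — I
Imipenem 24 mm: ≥ 21 mm → susceptible
Resistant: 1/7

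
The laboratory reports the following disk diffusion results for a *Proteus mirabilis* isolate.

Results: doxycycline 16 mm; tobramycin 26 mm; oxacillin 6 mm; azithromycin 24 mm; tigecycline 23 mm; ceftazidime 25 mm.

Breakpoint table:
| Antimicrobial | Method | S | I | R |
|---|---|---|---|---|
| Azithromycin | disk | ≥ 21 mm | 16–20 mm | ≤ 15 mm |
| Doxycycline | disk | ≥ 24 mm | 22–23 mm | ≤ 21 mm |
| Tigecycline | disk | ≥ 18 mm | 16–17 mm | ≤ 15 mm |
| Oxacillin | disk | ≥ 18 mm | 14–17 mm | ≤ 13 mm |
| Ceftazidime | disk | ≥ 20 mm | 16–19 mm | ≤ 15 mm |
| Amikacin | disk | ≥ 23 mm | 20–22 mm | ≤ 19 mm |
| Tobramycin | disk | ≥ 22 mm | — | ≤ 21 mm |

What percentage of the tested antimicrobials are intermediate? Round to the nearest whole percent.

Doxycycline (16 mm) ≤ 21 mm — Resistant
Tobramycin 26 mm: ≥ 22 mm — Susceptible
Oxacillin (6 mm) ≤ 13 mm → Resistant
Azithromycin 24 mm: ≥ 21 mm — susceptible
Tigecycline (23 mm) ≥ 18 mm — Susceptible
Ceftazidime (25 mm) ≥ 20 mm ⇒ Susceptible
Intermediate: 0/6

0%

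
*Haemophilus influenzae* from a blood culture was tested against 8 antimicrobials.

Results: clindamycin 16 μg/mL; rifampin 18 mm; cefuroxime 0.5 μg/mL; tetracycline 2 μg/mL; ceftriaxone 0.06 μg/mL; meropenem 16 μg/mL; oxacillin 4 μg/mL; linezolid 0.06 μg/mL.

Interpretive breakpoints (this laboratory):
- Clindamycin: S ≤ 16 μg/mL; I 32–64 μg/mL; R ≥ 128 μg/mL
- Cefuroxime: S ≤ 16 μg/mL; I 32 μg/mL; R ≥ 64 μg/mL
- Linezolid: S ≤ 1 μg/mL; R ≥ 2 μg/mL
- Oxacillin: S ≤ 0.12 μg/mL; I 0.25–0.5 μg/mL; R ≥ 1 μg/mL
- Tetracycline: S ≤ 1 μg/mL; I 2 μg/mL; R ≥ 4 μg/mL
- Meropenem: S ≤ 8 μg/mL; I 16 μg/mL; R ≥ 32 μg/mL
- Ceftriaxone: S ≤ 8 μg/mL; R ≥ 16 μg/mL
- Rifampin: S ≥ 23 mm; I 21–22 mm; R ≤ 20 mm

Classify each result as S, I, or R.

S, R, S, I, S, I, R, S

Clindamycin 16 μg/mL: ≤ 16 μg/mL ⇒ Susceptible
Rifampin 18 mm: ≤ 20 mm — resistant
Cefuroxime (0.5 μg/mL) ≤ 16 μg/mL ⇒ Susceptible
Tetracycline (2 μg/mL) = 2 μg/mL — I
Ceftriaxone: 0.06 μg/mL is ≤ 8 μg/mL ⇒ susceptible
Meropenem 16 μg/mL: = 16 μg/mL — intermediate
Oxacillin (4 μg/mL) ≥ 1 μg/mL ⇒ resistant
Linezolid 0.06 μg/mL: ≤ 1 μg/mL → S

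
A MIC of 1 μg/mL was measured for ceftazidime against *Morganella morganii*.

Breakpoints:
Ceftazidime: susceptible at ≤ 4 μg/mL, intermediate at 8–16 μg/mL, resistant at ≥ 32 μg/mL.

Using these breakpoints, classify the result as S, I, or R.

Ceftazidime 1 μg/mL: ≤ 4 μg/mL → S

Susceptible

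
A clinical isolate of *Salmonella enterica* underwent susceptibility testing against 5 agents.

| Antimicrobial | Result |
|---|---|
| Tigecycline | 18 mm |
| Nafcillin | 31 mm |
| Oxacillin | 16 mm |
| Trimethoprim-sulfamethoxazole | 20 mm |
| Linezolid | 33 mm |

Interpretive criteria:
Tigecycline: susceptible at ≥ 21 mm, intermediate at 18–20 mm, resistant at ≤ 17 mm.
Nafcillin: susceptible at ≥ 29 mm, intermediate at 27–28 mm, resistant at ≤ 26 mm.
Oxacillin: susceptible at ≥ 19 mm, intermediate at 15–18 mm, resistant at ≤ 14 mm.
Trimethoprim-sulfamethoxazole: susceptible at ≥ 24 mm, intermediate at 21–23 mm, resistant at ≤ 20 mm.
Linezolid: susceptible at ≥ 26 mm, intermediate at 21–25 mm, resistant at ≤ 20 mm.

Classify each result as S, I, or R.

Tigecycline 18 mm: in 18–20 mm ⇒ Intermediate
Nafcillin (31 mm) ≥ 29 mm ⇒ Susceptible
Oxacillin (16 mm) in 15–18 mm ⇒ intermediate
Trimethoprim-sulfamethoxazole: 20 mm is ≤ 20 mm — resistant
Linezolid: 33 mm is ≥ 26 mm — S

I, S, I, R, S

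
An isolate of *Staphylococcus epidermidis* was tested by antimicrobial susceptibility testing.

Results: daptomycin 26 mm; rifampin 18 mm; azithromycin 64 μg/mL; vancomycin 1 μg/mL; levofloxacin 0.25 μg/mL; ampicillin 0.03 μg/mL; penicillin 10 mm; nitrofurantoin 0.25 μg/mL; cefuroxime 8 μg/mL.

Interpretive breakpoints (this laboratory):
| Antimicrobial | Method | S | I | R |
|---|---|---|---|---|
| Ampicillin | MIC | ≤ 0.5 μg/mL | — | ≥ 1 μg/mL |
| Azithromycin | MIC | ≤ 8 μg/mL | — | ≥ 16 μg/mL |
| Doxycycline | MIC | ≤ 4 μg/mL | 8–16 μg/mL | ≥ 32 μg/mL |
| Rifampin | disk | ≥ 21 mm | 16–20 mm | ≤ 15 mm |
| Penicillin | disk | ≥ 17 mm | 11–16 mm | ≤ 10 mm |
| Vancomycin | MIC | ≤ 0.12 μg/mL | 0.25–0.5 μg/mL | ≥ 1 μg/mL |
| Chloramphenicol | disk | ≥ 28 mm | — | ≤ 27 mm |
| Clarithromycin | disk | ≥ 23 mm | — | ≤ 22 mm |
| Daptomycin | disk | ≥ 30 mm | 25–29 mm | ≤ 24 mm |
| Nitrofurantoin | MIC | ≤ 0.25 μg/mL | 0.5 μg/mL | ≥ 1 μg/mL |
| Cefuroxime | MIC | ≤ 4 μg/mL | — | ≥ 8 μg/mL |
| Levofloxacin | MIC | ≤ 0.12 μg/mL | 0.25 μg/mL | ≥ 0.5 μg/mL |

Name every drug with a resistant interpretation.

Daptomycin (26 mm) in 25–29 mm ⇒ intermediate
Rifampin: 18 mm is in 16–20 mm → Intermediate
Azithromycin: 64 μg/mL is ≥ 16 μg/mL — resistant
Vancomycin: 1 μg/mL is ≥ 1 μg/mL → R
Levofloxacin 0.25 μg/mL: = 0.25 μg/mL — I
Ampicillin 0.03 μg/mL: ≤ 0.5 μg/mL ⇒ Susceptible
Penicillin 10 mm: ≤ 10 mm — R
Nitrofurantoin (0.25 μg/mL) ≤ 0.25 μg/mL ⇒ Susceptible
Cefuroxime 8 μg/mL: ≥ 8 μg/mL → Resistant

azithromycin, vancomycin, penicillin, cefuroxime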